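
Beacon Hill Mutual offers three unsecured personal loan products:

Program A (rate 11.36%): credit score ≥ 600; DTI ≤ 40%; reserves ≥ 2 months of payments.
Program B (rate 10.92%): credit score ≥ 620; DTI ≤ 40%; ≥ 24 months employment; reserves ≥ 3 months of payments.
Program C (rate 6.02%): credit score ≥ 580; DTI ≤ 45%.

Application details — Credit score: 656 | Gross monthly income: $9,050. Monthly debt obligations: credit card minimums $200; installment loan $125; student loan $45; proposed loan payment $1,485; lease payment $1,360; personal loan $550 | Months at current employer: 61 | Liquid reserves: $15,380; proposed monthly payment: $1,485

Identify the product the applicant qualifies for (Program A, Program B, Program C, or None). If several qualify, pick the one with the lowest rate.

Program C

Total debts = (200 + 125 + 45 + 1,485 + 1,360 + 550) = 3,765; DTI = 3,765/9,050 = 41.6%.
Reserves = 15,380/1,485 = 10.4 months.
Program A: score 656 ≥ 600; DTI 41.6% > 40%; reserves 10.4 ≥ 2 mo → does not qualify.
Program B: score 656 ≥ 620; DTI 41.6% > 40%; employment 61 ≥ 24 mo; reserves 10.4 ≥ 3 mo → does not qualify.
Program C: score 656 ≥ 580; DTI 41.6% ≤ 45% → qualifies.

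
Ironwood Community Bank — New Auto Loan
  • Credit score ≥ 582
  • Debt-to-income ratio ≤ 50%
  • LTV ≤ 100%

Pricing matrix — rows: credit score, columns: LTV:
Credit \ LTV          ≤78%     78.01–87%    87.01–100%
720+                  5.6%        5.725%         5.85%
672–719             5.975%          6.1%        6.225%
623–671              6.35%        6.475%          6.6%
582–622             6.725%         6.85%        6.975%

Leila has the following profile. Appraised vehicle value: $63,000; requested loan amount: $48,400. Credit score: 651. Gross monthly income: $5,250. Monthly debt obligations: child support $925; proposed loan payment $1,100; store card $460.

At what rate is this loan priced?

Credit score 651 ≥ 582; Total monthly debts = (925 + 1,100 + 460) = 2,485. DTI = 2,485/5,250 = 47.3% ≤ 50%
LTV: 48,400 ÷ 63,000 = 76.8%, within 100% cap
Credit 651 → row 623–671; LTV 76.8% → column ≤78%. Grid cell → 6.35%.

6.35%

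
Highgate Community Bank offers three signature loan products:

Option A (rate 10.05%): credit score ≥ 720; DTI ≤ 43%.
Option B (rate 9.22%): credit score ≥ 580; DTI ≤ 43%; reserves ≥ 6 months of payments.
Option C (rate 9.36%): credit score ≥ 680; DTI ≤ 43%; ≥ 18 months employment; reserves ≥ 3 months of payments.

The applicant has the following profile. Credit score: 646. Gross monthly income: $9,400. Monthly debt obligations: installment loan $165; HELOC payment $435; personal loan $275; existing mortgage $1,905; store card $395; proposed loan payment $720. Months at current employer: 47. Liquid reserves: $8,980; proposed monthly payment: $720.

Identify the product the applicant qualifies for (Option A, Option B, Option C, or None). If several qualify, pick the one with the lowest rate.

Total debts = (165 + 435 + 275 + 1,905 + 395 + 720) = 3,895; DTI = 3,895/9,400 = 41.4%.
Reserves = 8,980/720 = 12.5 months.
Option A: score 646 < 720; DTI 41.4% ≤ 43% → does not qualify.
Option B: score 646 ≥ 580; DTI 41.4% ≤ 43%; reserves 12.5 ≥ 6 mo → qualifies.
Option C: score 646 < 680; DTI 41.4% ≤ 43%; employment 47 ≥ 18 mo; reserves 12.5 ≥ 3 mo → does not qualify.

Option B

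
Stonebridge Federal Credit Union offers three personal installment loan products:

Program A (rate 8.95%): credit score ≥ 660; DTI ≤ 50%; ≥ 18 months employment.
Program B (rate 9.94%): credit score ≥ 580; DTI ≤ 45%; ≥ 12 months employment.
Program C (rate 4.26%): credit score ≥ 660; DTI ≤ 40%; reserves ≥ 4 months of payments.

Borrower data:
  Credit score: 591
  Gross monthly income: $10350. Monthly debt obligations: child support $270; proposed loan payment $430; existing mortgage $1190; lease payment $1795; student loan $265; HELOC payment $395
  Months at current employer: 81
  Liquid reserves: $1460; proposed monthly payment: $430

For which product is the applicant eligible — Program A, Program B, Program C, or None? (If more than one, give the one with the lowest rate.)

Program B

Total debts = (270 + 430 + 1,190 + 1,795 + 265 + 395) = 4,345; DTI = 4,345/10,350 = 42%.
Reserves = 1,460/430 = 3.4 months.
Program A: score 591 < 660; DTI 42% ≤ 50%; employment 81 ≥ 18 mo → does not qualify.
Program B: score 591 ≥ 580; DTI 42% ≤ 45%; employment 81 ≥ 12 mo → qualifies.
Program C: score 591 < 660; DTI 42% > 40%; reserves 3.4 < 4 mo → does not qualify.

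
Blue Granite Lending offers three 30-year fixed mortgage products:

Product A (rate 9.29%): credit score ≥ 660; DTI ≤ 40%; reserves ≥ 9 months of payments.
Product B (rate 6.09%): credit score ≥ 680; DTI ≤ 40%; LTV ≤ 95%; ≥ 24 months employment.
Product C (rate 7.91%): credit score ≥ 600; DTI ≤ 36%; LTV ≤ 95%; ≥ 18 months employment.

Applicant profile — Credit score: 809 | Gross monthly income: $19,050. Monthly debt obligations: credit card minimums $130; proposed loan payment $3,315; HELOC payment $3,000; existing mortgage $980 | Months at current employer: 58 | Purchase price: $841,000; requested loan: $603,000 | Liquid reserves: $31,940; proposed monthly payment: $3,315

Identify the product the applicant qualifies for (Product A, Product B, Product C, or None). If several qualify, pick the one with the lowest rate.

Product B

Total debts = (130 + 3,315 + 3,000 + 980) = 7,425; DTI = 7,425/19,050 = 39%.
LTV = 603,000/841,000 = 71.7%.
Reserves = 31,940/3,315 = 9.6 months.
Product A: score 809 ≥ 660; DTI 39% ≤ 40%; reserves 9.6 ≥ 9 mo → qualifies.
Product B: score 809 ≥ 680; DTI 39% ≤ 40%; LTV 71.7% ≤ 95%; employment 58 ≥ 24 mo → qualifies.
Product C: score 809 ≥ 600; DTI 39% > 36%; LTV 71.7% ≤ 95%; employment 58 ≥ 18 mo → does not qualify.
Qualifying: Product A, Product B. Lowest rate is 6.09% → Product B.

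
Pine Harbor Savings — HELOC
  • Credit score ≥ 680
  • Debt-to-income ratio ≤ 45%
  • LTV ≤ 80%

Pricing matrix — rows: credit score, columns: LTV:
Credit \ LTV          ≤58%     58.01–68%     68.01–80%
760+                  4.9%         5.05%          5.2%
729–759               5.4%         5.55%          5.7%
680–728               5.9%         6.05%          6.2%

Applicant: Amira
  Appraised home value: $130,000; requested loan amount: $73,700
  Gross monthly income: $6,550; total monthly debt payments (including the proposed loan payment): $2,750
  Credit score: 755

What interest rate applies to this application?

Credit score 755 ≥ 680; DTI: 2,750 ÷ 6,550 = 42%, within the 45% cap
Loan-to-value = 73,700/130,000 = 56.7% — pass (80% max)
Score 755 is in the 729–759 band; LTV 56.7% is in the ≤58% band → 5.4%.

5.4%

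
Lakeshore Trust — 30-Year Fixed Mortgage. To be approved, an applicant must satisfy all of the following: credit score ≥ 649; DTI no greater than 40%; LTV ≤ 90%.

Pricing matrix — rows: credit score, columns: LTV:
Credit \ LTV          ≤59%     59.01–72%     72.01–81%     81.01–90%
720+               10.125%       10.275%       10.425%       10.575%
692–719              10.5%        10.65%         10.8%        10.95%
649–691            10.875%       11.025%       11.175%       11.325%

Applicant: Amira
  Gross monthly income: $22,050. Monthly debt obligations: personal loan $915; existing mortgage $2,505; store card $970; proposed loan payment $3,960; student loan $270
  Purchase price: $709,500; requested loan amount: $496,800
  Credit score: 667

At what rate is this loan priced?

11.025%

Credit score 667 ≥ 649; Total monthly debts = (915 + 2,505 + 970 + 3,960 + 270) = 8,620. DTI: 8,620 ÷ 22,050 = 39.1%, within the 40% cap
LTV: 496,800 ÷ 709,500 = 70%, within 90% cap
Row: 667 falls in 649–691. Column: 70% falls in 59.01–72%. Rate = 11.025%.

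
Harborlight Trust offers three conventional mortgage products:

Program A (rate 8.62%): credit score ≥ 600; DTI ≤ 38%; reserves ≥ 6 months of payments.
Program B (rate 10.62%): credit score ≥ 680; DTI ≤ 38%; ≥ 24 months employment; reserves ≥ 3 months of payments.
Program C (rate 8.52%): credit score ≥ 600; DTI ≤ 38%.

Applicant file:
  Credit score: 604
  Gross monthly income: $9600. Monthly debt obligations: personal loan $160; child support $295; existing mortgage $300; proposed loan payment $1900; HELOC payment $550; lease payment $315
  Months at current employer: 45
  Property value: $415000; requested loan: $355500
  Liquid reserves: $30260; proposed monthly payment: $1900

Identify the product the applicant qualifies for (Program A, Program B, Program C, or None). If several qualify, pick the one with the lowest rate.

Program C

Total debts = (160 + 295 + 300 + 1,900 + 550 + 315) = 3,520; DTI = 3,520/9,600 = 36.7%.
LTV = 355,500/415,000 = 85.7%.
Reserves = 30,260/1,900 = 15.9 months.
Program A: score 604 ≥ 600; DTI 36.7% ≤ 38%; reserves 15.9 ≥ 6 mo → qualifies.
Program B: score 604 < 680; DTI 36.7% ≤ 38%; employment 45 ≥ 24 mo; reserves 15.9 ≥ 3 mo → does not qualify.
Program C: score 604 ≥ 600; DTI 36.7% ≤ 38% → qualifies.
Qualifying: Program A, Program C. Lowest rate is 8.52% → Program C.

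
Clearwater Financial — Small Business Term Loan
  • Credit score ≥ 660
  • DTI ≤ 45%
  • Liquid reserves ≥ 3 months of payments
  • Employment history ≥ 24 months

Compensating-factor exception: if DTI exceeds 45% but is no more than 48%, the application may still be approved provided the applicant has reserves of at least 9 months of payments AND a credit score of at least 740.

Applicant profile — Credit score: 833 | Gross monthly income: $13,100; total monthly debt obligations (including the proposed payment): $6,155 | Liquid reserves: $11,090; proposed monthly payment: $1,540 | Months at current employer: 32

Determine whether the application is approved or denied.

Credit score 833 ≥ 660 (meets base)
DTI = 6,155/13,100 = 47% > 45% — standard DTI limit exceeded.
Liquid reserves cover 11,090/1,540 = 7.2 months — ≥ 3 required
Employment 32 ≥ 24 months
47% falls in the override range (45%–48%), so the compensating-factor test applies.
Reserves 7.2 < 9 months; credit score 833 ≥ 740.
Compensating-factor requirement not fully met.

Denied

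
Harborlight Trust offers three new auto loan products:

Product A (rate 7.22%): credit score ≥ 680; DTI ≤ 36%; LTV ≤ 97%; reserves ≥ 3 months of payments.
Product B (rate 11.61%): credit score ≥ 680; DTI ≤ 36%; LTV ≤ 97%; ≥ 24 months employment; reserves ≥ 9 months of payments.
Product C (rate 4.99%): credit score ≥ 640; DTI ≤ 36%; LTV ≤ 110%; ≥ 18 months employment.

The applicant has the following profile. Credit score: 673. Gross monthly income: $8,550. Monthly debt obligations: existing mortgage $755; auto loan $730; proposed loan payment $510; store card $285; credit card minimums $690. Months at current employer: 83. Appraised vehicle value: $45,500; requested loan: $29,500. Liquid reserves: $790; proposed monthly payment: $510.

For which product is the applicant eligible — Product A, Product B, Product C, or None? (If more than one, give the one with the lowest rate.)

Total debts = (755 + 730 + 510 + 285 + 690) = 2,970; DTI = 2,970/8,550 = 34.7%.
LTV = 29,500/45,500 = 64.8%.
Reserves = 790/510 = 1.5 months.
Product A: score 673 < 680; DTI 34.7% ≤ 36%; LTV 64.8% ≤ 97%; reserves 1.5 < 3 mo → does not qualify.
Product B: score 673 < 680; DTI 34.7% ≤ 36%; LTV 64.8% ≤ 97%; employment 83 ≥ 24 mo; reserves 1.5 < 9 mo → does not qualify.
Product C: score 673 ≥ 640; DTI 34.7% ≤ 36%; LTV 64.8% ≤ 110%; employment 83 ≥ 18 mo → qualifies.

Product C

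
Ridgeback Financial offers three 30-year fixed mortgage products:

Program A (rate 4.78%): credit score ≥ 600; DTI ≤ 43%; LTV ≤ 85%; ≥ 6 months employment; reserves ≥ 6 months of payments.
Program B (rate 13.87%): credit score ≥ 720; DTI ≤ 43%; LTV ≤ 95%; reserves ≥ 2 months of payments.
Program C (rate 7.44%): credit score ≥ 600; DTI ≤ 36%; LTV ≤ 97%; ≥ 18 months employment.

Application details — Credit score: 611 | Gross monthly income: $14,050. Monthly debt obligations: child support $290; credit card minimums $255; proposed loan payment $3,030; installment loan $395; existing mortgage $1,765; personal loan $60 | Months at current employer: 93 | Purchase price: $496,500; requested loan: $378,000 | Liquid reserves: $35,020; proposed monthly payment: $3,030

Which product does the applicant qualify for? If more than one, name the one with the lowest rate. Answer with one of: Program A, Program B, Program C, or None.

Total debts = (290 + 255 + 3,030 + 395 + 1,765 + 60) = 5,795; DTI = 5,795/14,050 = 41.2%.
LTV = 378,000/496,500 = 76.1%.
Reserves = 35,020/3,030 = 11.6 months.
Program A: score 611 ≥ 600; DTI 41.2% ≤ 43%; LTV 76.1% ≤ 85%; employment 93 ≥ 6 mo; reserves 11.6 ≥ 6 mo → qualifies.
Program B: score 611 < 720; DTI 41.2% ≤ 43%; LTV 76.1% ≤ 95%; reserves 11.6 ≥ 2 mo → does not qualify.
Program C: score 611 ≥ 600; DTI 41.2% > 36%; LTV 76.1% ≤ 97%; employment 93 ≥ 18 mo → does not qualify.

Program A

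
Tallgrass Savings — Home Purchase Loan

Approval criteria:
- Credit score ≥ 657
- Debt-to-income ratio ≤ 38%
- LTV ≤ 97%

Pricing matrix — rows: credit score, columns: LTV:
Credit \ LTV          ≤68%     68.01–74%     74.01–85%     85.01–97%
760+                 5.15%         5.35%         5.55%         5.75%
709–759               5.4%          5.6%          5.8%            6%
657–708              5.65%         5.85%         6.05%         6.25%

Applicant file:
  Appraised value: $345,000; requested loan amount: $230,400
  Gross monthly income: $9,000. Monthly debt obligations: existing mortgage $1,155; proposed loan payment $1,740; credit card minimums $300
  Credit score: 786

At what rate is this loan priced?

Credit score 786 ≥ 657; Total monthly debts = (1,155 + 1,740 + 300) = 3,195. DTI = 3,195/9,000 = 35.5% ≤ 38%
Loan-to-value = 230,400/345,000 = 66.8% — pass (97% max)
Row: 786 falls in 760+. Column: 66.8% falls in ≤68%. Rate = 5.15%.

5.15%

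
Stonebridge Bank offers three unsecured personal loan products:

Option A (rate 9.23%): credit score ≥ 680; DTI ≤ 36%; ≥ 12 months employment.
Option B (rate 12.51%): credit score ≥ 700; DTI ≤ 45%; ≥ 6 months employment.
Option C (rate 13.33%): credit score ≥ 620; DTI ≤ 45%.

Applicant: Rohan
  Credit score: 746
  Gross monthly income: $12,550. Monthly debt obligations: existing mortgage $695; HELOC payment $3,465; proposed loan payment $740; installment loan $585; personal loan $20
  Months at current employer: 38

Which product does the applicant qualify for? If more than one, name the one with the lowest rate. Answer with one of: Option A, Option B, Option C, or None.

Option B

Total debts = (695 + 3,465 + 740 + 585 + 20) = 5,505; DTI = 5,505/12,550 = 43.9%.
Option A: score 746 ≥ 680; DTI 43.9% > 36%; employment 38 ≥ 12 mo → does not qualify.
Option B: score 746 ≥ 700; DTI 43.9% ≤ 45%; employment 38 ≥ 6 mo → qualifies.
Option C: score 746 ≥ 620; DTI 43.9% ≤ 45% → qualifies.
Qualifying: Option B, Option C. Lowest rate is 12.51% → Option B.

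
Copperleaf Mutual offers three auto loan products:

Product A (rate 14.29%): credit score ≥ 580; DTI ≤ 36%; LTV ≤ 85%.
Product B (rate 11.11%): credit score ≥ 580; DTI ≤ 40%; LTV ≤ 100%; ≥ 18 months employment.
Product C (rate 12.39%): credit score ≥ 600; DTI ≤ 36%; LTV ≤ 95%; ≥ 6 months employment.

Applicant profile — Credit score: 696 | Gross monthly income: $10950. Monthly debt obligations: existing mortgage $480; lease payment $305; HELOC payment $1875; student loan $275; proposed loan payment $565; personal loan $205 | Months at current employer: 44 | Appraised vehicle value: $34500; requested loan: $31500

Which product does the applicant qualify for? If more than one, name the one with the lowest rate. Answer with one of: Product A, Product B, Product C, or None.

Total debts = (480 + 305 + 1,875 + 275 + 565 + 205) = 3,705; DTI = 3,705/10,950 = 33.8%.
LTV = 31,500/34,500 = 91.3%.
Product A: score 696 ≥ 580; DTI 33.8% ≤ 36%; LTV 91.3% > 85% → does not qualify.
Product B: score 696 ≥ 580; DTI 33.8% ≤ 40%; LTV 91.3% ≤ 100%; employment 44 ≥ 18 mo → qualifies.
Product C: score 696 ≥ 600; DTI 33.8% ≤ 36%; LTV 91.3% ≤ 95%; employment 44 ≥ 6 mo → qualifies.
Qualifying: Product B, Product C. Lowest rate is 11.11% → Product B.

Product B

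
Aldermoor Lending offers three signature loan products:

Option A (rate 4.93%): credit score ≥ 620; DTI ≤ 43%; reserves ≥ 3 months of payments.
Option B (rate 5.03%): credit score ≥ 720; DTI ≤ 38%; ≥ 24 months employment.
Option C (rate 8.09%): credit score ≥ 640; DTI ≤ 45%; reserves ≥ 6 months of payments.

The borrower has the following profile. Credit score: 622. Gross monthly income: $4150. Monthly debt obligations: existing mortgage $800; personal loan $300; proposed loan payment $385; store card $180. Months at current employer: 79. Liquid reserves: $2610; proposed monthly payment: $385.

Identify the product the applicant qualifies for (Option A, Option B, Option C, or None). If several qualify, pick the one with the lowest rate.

Option A

Total debts = (800 + 300 + 385 + 180) = 1,665; DTI = 1,665/4,150 = 40.1%.
Reserves = 2,610/385 = 6.8 months.
Option A: score 622 ≥ 620; DTI 40.1% ≤ 43%; reserves 6.8 ≥ 3 mo → qualifies.
Option B: score 622 < 720; DTI 40.1% > 38%; employment 79 ≥ 24 mo → does not qualify.
Option C: score 622 < 640; DTI 40.1% ≤ 45%; reserves 6.8 ≥ 6 mo → does not qualify.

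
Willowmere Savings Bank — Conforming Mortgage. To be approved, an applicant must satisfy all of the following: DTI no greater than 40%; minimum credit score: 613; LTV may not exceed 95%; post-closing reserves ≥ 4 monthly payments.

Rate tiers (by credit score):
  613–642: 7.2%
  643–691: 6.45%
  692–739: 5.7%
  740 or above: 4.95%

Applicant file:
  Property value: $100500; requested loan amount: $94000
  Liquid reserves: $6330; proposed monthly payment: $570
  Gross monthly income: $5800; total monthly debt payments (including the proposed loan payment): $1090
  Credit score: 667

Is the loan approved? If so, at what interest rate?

Approved at 6.45%

Credit score 667 ≥ 613 (meets minimum)
Debt-to-income = 1,090/5,800 = 18.8% — meets 40% limit
LTV = 94,000/100,500 = 93.5% ≤ 95%
Reserves: 6,330 ÷ 570 = 11.1 months (meets 4-month minimum)
All requirements met. Score 667 falls in the 643–691 tier → 6.45%.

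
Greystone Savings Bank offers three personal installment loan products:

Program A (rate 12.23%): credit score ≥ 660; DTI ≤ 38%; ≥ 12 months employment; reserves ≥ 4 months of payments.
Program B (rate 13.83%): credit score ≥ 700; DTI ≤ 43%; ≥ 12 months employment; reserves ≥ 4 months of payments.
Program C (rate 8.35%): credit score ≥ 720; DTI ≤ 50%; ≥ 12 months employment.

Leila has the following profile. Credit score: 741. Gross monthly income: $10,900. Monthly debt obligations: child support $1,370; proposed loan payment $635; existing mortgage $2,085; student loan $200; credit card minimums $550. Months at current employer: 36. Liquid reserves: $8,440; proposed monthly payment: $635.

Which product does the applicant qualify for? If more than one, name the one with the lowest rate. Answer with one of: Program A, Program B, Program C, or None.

Program C

Total debts = (1,370 + 635 + 2,085 + 200 + 550) = 4,840; DTI = 4,840/10,900 = 44.4%.
Reserves = 8,440/635 = 13.3 months.
Program A: score 741 ≥ 660; DTI 44.4% > 38%; employment 36 ≥ 12 mo; reserves 13.3 ≥ 4 mo → does not qualify.
Program B: score 741 ≥ 700; DTI 44.4% > 43%; employment 36 ≥ 12 mo; reserves 13.3 ≥ 4 mo → does not qualify.
Program C: score 741 ≥ 720; DTI 44.4% ≤ 50%; employment 36 ≥ 12 mo → qualifies.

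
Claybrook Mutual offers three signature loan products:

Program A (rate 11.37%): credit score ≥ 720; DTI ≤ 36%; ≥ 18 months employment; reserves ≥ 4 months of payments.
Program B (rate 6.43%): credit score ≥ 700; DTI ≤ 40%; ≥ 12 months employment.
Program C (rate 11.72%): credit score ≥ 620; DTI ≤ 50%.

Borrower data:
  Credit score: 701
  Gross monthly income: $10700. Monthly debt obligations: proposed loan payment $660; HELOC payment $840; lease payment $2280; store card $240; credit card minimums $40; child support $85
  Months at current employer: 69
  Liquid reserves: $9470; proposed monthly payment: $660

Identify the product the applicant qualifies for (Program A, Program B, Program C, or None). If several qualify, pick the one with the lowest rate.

Total debts = (660 + 840 + 2,280 + 240 + 40 + 85) = 4,145; DTI = 4,145/10,700 = 38.7%.
Reserves = 9,470/660 = 14.3 months.
Program A: score 701 < 720; DTI 38.7% > 36%; employment 69 ≥ 18 mo; reserves 14.3 ≥ 4 mo → does not qualify.
Program B: score 701 ≥ 700; DTI 38.7% ≤ 40%; employment 69 ≥ 12 mo → qualifies.
Program C: score 701 ≥ 620; DTI 38.7% ≤ 50% → qualifies.
Qualifying: Program B, Program C. Lowest rate is 6.43% → Program B.

Program B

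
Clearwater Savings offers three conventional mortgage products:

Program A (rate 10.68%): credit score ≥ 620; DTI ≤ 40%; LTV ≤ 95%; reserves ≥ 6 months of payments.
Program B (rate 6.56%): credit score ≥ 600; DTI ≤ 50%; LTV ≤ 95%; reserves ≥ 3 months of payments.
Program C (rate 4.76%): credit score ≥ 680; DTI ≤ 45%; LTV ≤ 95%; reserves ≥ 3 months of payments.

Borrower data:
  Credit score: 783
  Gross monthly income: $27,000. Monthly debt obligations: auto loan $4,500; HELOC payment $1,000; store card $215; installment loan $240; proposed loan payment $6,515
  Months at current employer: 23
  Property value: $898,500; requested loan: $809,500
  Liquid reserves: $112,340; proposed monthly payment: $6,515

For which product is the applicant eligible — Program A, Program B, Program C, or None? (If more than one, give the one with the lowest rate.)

Total debts = (4,500 + 1,000 + 215 + 240 + 6,515) = 12,470; DTI = 12,470/27,000 = 46.2%.
LTV = 809,500/898,500 = 90.1%.
Reserves = 112,340/6,515 = 17.2 months.
Program A: score 783 ≥ 620; DTI 46.2% > 40%; LTV 90.1% ≤ 95%; reserves 17.2 ≥ 6 mo → does not qualify.
Program B: score 783 ≥ 600; DTI 46.2% ≤ 50%; LTV 90.1% ≤ 95%; reserves 17.2 ≥ 3 mo → qualifies.
Program C: score 783 ≥ 680; DTI 46.2% > 45%; LTV 90.1% ≤ 95%; reserves 17.2 ≥ 3 mo → does not qualify.

Program B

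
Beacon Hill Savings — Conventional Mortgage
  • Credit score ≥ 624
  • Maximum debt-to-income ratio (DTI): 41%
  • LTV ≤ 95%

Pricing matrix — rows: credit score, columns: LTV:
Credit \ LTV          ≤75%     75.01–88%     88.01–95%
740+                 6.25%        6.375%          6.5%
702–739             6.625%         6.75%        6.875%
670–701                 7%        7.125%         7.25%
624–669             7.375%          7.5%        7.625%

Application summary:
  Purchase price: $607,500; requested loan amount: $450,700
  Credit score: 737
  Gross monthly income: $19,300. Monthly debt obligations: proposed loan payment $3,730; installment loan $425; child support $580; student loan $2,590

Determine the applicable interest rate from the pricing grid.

6.625%

Credit score 737 ≥ 624; Total monthly debts = (3,730 + 425 + 580 + 2,590) = 7,325. DTI: 7,325 ÷ 19,300 = 38%, within the 41% cap
LTV = 450,700/607,500 = 74.2% ≤ 95%
Row: 737 falls in 702–739. Column: 74.2% falls in ≤75%. Rate = 6.625%.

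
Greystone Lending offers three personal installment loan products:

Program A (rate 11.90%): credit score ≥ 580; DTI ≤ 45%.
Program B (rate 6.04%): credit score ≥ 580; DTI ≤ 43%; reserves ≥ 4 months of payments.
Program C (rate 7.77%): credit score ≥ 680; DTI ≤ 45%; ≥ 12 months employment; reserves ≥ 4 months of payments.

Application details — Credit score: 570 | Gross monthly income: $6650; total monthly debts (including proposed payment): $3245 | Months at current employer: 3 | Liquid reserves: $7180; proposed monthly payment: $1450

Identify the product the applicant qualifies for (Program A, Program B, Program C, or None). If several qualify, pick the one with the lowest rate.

DTI = 3,245/6,650 = 48.8%.
Reserves = 7,180/1,450 = 5.0 months.
Program A: score 570 < 580; DTI 48.8% > 45% → does not qualify.
Program B: score 570 < 580; DTI 48.8% > 43%; reserves 5.0 ≥ 4 mo → does not qualify.
Program C: score 570 < 680; DTI 48.8% > 45%; employment 3 < 12 mo; reserves 5.0 ≥ 4 mo → does not qualify.

None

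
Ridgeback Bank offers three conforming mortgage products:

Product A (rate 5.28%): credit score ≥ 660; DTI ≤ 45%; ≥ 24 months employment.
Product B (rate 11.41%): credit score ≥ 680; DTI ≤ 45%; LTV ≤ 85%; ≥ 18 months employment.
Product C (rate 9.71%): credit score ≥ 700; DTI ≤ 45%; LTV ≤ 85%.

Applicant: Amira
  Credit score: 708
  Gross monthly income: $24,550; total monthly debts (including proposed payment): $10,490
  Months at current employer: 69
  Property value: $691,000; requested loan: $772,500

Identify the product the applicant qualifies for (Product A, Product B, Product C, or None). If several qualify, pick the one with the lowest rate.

DTI = 10,490/24,550 = 42.7%.
LTV = 772,500/691,000 = 111.8%.
Product A: score 708 ≥ 660; DTI 42.7% ≤ 45%; employment 69 ≥ 24 mo → qualifies.
Product B: score 708 ≥ 680; DTI 42.7% ≤ 45%; LTV 111.8% > 85%; employment 69 ≥ 18 mo → does not qualify.
Product C: score 708 ≥ 700; DTI 42.7% ≤ 45%; LTV 111.8% > 85% → does not qualify.

Product A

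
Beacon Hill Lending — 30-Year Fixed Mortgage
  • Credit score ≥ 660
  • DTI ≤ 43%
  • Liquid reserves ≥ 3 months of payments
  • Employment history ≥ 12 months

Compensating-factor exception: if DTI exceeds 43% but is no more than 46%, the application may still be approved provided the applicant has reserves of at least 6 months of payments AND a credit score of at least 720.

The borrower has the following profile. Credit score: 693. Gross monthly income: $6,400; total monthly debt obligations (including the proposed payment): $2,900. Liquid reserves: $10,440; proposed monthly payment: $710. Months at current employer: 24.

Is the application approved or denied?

Denied

Credit score 693 ≥ 660 (meets base)
DTI: 2,900 ÷ 6,400 = 45.3%, over the 43% base limit.
Reserves: 10,440 ÷ 710 = 14.7 months (meets 3-month minimum)
Employment 24 ≥ 12 months
45.3% falls in the override range (43%–46%), so the compensating-factor test applies.
Override check — reserves: 14.7 mo (ok); score: 693 (below 720).
Override conditions not both satisfied; exception does not apply.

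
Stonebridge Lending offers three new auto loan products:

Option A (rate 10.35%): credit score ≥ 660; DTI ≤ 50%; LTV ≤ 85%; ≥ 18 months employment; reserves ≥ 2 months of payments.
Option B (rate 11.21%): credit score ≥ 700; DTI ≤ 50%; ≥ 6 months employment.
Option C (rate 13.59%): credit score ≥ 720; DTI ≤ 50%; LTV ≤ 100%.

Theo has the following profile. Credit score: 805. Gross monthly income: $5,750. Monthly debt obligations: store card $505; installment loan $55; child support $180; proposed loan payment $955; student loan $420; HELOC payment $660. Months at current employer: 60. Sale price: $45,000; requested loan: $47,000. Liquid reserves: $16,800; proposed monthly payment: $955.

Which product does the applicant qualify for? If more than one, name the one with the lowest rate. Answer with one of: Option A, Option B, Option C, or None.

Total debts = (505 + 55 + 180 + 955 + 420 + 660) = 2,775; DTI = 2,775/5,750 = 48.3%.
LTV = 47,000/45,000 = 104.4%.
Reserves = 16,800/955 = 17.6 months.
Option A: score 805 ≥ 660; DTI 48.3% ≤ 50%; LTV 104.4% > 85%; employment 60 ≥ 18 mo; reserves 17.6 ≥ 2 mo → does not qualify.
Option B: score 805 ≥ 700; DTI 48.3% ≤ 50%; employment 60 ≥ 6 mo → qualifies.
Option C: score 805 ≥ 720; DTI 48.3% ≤ 50%; LTV 104.4% > 100% → does not qualify.

Option B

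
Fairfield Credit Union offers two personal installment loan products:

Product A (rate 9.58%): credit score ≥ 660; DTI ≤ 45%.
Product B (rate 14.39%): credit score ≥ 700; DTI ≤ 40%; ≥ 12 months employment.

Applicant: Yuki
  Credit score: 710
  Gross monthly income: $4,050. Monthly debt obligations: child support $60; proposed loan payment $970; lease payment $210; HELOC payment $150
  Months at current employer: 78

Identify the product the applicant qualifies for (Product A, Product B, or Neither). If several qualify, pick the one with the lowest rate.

Product A

Total debts = (60 + 970 + 210 + 150) = 1,390; DTI = 1,390/4,050 = 34.3%.
Product A: score 710 ≥ 660; DTI 34.3% ≤ 45% → qualifies.
Product B: score 710 ≥ 700; DTI 34.3% ≤ 40%; employment 78 ≥ 12 mo → qualifies.
Qualifying: Product A, Product B. Lowest rate is 9.58% → Product A.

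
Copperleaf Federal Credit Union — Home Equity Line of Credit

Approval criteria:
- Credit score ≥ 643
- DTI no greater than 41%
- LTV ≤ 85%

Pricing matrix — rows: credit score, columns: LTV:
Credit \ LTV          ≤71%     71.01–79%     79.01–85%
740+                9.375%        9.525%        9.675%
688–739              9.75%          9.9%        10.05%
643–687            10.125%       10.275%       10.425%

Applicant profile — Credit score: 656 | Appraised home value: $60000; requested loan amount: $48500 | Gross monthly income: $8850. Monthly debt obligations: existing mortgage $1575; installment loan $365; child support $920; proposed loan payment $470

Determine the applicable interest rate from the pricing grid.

Credit score 656 ≥ 643; Total monthly debts = (1,575 + 365 + 920 + 470) = 3,330. Debt-to-income = 3,330/8,850 = 37.6% — meets 41% limit
LTV = 48,500/60,000 = 80.8% ≤ 85%
Score 656 is in the 643–687 band; LTV 80.8% is in the 79.01–85% band → 10.425%.

10.425%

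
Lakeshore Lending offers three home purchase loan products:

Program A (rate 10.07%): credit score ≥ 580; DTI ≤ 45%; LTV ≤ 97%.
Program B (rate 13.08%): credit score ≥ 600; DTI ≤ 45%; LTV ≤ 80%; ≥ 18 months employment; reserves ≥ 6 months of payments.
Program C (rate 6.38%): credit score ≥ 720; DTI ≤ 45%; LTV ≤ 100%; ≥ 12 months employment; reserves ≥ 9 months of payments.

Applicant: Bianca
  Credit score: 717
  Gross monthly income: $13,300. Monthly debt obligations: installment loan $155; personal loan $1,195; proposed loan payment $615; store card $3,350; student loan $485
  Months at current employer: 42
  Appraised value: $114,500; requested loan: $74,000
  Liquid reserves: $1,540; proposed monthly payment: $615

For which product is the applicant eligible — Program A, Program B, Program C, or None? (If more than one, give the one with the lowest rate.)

Program A

Total debts = (155 + 1,195 + 615 + 3,350 + 485) = 5,800; DTI = 5,800/13,300 = 43.6%.
LTV = 74,000/114,500 = 64.6%.
Reserves = 1,540/615 = 2.5 months.
Program A: score 717 ≥ 580; DTI 43.6% ≤ 45%; LTV 64.6% ≤ 97% → qualifies.
Program B: score 717 ≥ 600; DTI 43.6% ≤ 45%; LTV 64.6% ≤ 80%; employment 42 ≥ 18 mo; reserves 2.5 < 6 mo → does not qualify.
Program C: score 717 < 720; DTI 43.6% ≤ 45%; LTV 64.6% ≤ 100%; employment 42 ≥ 12 mo; reserves 2.5 < 9 mo → does not qualify.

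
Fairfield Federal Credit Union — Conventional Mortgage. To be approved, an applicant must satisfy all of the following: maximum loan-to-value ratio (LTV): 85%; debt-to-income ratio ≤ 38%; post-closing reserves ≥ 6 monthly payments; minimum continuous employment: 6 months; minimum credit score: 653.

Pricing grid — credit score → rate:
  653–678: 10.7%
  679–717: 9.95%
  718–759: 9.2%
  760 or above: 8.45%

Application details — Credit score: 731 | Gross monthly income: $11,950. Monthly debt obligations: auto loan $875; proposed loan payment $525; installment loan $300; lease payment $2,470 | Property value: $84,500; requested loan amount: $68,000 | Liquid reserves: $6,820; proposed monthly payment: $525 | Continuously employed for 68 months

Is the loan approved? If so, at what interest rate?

Credit score 731 ≥ 653 (meets minimum)
Employment 68 ≥ 6 months
LTV = 68,000/84,500 = 80.5% ≤ 85%
Total monthly debts = (875 + 525 + 300 + 2,470) = 4,170. Debt-to-income = 4,170/11,950 = 34.9% — meets 38% limit
Reserves = 6,820/525 = 13.0 months ≥ 6
All requirements met. Score 731 falls in the 718–759 tier → 9.2%.

Approved at 9.2%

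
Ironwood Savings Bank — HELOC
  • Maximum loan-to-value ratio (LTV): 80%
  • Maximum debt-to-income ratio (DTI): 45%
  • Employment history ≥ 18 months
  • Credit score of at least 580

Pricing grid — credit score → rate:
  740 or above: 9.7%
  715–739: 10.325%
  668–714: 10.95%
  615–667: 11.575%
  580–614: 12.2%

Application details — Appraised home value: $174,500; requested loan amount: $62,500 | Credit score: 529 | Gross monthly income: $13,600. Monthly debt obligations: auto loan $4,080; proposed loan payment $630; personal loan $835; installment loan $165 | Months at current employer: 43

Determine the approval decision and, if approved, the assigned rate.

Denied

Credit score 529 < 580 (below minimum)
Employment 43 ≥ 18 months
Total monthly debts = (4,080 + 630 + 835 + 165) = 5,710. DTI: 5,710 ÷ 13,600 = 42%, within the 45% cap
Loan-to-value = 62,500/174,500 = 35.8% — pass (80% max)
Not all requirements met → denied.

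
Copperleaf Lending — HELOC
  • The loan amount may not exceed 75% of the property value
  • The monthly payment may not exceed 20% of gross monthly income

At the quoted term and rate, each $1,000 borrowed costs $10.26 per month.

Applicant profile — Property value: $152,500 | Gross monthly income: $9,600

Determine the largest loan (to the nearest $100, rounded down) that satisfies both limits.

Payment cap: 20% × $9,600 = $1,920/month.
At $10.26 per $1,000, that supports 1,920/10.26 × 1,000 ≈ $187,134 → $187,100.
LTV cap: 75% × $152,500 = $114,375 → $114,300.
Binding constraint: loan-to-value.

$114,300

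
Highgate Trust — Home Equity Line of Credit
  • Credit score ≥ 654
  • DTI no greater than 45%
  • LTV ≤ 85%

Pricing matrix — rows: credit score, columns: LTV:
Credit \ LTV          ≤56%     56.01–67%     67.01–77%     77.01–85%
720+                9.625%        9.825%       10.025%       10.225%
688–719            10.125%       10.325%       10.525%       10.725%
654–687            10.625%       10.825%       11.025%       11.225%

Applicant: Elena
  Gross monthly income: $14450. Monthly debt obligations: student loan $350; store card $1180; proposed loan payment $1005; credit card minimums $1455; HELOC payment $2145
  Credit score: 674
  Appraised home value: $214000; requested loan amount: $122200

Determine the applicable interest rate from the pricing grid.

10.825%

Credit score 674 ≥ 654; Total monthly debts = (350 + 1,180 + 1,005 + 1,455 + 2,145) = 6,135. DTI = 6,135/14,450 = 42.5% ≤ 45%
LTV: 122,200 ÷ 214,000 = 57.1%, within 85% cap
Credit 674 → row 654–687; LTV 57.1% → column 56.01–67%. Grid cell → 10.825%.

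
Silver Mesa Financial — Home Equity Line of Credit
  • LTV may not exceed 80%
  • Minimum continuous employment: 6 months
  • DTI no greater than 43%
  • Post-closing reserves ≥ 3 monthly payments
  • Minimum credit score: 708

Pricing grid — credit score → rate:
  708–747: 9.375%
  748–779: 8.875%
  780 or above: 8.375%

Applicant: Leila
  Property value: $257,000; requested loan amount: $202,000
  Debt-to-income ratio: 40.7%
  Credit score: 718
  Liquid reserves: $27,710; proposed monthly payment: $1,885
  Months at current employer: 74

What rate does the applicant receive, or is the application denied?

Credit score 718 ≥ 708 (meets minimum)
Loan-to-value = 202,000/257,000 = 78.6% — pass (80% max)
Reserves = 27,710/1,885 = 14.7 months ≥ 3
Employment 74 ≥ 6 months
DTI 40.7% is within the 43% limit
All requirements met. Score 718 falls in the 708–747 tier → 9.375%.

Approved at 9.375%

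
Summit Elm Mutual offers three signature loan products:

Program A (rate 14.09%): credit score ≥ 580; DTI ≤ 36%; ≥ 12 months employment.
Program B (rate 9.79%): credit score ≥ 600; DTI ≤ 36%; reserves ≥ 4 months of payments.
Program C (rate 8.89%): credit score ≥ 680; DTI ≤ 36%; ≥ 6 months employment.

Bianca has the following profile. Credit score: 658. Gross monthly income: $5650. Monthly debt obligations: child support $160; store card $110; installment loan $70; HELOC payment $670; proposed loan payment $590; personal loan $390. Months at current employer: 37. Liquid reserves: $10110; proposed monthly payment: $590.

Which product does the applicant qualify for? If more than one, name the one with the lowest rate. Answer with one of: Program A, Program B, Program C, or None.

Total debts = (160 + 110 + 70 + 670 + 590 + 390) = 1,990; DTI = 1,990/5,650 = 35.2%.
Reserves = 10,110/590 = 17.1 months.
Program A: score 658 ≥ 580; DTI 35.2% ≤ 36%; employment 37 ≥ 12 mo → qualifies.
Program B: score 658 ≥ 600; DTI 35.2% ≤ 36%; reserves 17.1 ≥ 4 mo → qualifies.
Program C: score 658 < 680; DTI 35.2% ≤ 36%; employment 37 ≥ 6 mo → does not qualify.
Qualifying: Program A, Program B. Lowest rate is 9.79% → Program B.

Program B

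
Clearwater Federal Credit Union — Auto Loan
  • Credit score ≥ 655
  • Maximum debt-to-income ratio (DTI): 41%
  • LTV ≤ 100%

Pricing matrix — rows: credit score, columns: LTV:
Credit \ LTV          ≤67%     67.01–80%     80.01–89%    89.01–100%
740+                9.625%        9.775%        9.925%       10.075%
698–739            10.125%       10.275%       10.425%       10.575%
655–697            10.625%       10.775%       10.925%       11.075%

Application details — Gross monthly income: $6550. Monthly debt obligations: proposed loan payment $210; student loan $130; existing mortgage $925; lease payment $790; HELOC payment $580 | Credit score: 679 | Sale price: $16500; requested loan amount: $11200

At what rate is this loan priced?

Credit score 679 ≥ 655; Total monthly debts = (210 + 130 + 925 + 790 + 580) = 2,635. Debt-to-income = 2,635/6,550 = 40.2% — meets 41% limit
Loan-to-value = 11,200/16,500 = 67.9% — pass (100% max)
Score 679 is in the 655–697 band; LTV 67.9% is in the 67.01–80% band → 10.775%.

10.775%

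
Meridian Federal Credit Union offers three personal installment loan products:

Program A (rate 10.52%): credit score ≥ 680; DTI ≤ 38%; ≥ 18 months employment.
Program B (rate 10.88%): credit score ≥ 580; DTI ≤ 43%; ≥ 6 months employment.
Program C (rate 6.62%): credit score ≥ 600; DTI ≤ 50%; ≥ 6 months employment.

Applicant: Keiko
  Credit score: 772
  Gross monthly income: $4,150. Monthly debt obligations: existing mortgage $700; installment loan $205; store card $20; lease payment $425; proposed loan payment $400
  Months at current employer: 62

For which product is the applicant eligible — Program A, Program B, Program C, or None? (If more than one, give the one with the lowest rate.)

Total debts = (700 + 205 + 20 + 425 + 400) = 1,750; DTI = 1,750/4,150 = 42.2%.
Program A: score 772 ≥ 680; DTI 42.2% > 38%; employment 62 ≥ 18 mo → does not qualify.
Program B: score 772 ≥ 580; DTI 42.2% ≤ 43%; employment 62 ≥ 6 mo → qualifies.
Program C: score 772 ≥ 600; DTI 42.2% ≤ 50%; employment 62 ≥ 6 mo → qualifies.
Qualifying: Program B, Program C. Lowest rate is 6.62% → Program C.

Program C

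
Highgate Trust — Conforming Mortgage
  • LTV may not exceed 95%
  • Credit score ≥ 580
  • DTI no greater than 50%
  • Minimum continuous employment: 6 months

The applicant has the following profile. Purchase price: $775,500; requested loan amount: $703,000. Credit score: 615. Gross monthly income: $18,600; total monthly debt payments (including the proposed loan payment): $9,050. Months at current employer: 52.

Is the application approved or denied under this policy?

LTV = 703,000/775,500 = 90.7% ≤ 95%
Credit score 615 ≥ 580 (meets)
Debt-to-income = 9,050/18,600 = 48.7% — meets 50% limit
Employment 52 ≥ 6 months
All criteria satisfied.

Approved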